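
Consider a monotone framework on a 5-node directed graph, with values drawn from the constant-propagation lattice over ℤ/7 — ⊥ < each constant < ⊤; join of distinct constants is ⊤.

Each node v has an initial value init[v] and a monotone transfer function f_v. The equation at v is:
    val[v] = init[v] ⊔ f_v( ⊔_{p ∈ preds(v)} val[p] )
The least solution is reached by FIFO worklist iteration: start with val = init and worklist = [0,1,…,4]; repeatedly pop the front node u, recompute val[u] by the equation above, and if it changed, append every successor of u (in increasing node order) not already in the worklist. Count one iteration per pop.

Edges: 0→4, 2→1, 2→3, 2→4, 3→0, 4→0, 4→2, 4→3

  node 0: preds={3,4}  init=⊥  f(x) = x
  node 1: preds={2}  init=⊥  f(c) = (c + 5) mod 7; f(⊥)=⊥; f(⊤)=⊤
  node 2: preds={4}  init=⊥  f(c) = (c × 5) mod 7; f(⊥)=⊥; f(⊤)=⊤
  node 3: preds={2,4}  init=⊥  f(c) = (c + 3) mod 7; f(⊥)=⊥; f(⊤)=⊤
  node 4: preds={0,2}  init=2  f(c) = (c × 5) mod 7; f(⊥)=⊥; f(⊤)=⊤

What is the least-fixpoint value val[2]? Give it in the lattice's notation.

Trace (11 dequeues):
  [1] u=0 | in 2 | out 2 | prev ⊥ | push {}
  [2] u=1 | in ⊥ | out ⊥ | ==
  [3] u=2 | in 2 | out 3 | prev ⊥ | push {1}
  [4] u=3 | in ⊤ | out ⊤ | prev ⊥ | push {0}
  [5] u=4 | in ⊤ | out ⊤ | prev 2 | push {2,3}
  [6] u=1 | in 3 | out 1 | prev ⊥ | push {}
  [7] u=0 | in ⊤ | out ⊤ | prev 2 | push {4}
  [8] u=2 | in ⊤ | out ⊤ | prev 3 | push {1}
  [9] u=3 | in ⊤ | out ⊤ | ==
  [10] u=4 | in ⊤ | out ⊤ | ==
  [11] u=1 | in ⊤ | out ⊤ | prev 1 | push {}

Converged values:
  [0] ⊤
  [1] ⊤
  [2] ⊤
  [3] ⊤
  [4] ⊤

⊤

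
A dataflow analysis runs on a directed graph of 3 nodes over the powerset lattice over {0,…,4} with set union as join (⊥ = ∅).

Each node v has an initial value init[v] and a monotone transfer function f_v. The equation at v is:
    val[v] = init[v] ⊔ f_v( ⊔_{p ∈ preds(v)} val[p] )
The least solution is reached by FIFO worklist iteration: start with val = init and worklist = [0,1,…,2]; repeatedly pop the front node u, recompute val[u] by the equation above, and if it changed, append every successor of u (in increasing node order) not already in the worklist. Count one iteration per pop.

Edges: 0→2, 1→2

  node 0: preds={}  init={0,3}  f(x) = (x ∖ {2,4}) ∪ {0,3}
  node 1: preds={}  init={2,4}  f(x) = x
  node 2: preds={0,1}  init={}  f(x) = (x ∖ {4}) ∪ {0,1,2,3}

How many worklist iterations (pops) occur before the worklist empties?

Worklist (3 pops):
  #1 pop 0: in={} → {0,3} (no change)
  #2 pop 1: in={} → {2,4} (no change)
  #3 pop 2: in={0,2,3,4} → {0,1,2,3} (was {}); enqueue []

Fixpoint:
  val[0] = {0,3}
  val[1] = {2,4}
  val[2] = {0,1,2,3}

3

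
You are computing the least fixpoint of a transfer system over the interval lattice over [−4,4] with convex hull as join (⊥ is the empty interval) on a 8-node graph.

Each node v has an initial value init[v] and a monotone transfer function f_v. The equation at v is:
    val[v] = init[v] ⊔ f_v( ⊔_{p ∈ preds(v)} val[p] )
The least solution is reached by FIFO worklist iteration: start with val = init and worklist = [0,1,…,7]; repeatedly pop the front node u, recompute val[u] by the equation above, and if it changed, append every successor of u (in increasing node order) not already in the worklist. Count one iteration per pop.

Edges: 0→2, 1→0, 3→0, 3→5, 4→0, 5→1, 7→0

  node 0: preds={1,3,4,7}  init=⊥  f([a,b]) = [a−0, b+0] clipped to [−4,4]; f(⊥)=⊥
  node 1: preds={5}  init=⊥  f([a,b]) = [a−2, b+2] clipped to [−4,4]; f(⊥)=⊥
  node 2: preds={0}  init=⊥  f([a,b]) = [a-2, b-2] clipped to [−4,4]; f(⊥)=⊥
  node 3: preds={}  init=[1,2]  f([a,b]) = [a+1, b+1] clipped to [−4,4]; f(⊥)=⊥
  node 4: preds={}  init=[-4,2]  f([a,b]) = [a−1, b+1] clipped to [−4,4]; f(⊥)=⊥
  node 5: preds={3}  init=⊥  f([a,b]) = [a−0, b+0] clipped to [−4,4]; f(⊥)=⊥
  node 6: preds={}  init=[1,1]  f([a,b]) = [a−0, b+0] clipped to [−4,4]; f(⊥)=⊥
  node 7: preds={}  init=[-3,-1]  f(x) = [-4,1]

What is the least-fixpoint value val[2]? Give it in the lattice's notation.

Worklist (11 pops):
  #1 pop 0: in=[-4,2] → [-4,2] (was ⊥); enqueue []
  #2 pop 1: in=⊥ → ⊥ (no change)
  #3 pop 2: in=[-4,2] → [-4,0] (was ⊥); enqueue []
  #4 pop 3: in=⊥ → [1,2] (no change)
  #5 pop 4: in=⊥ → [-4,2] (no change)
  #6 pop 5: in=[1,2] → [1,2] (was ⊥); enqueue [1]
  #7 pop 6: in=⊥ → [1,1] (no change)
  #8 pop 7: in=⊥ → [-4,1] (was [-3,-1]); enqueue [0]
  #9 pop 1: in=[1,2] → [-1,4] (was ⊥); enqueue []
  #10 pop 0: in=[-4,4] → [-4,4] (was [-4,2]); enqueue [2]
  #11 pop 2: in=[-4,4] → [-4,2] (was [-4,0]); enqueue []

Fixpoint:
  val[0] = [-4,4]
  val[1] = [-1,4]
  val[2] = [-4,2]
  val[3] = [1,2]
  val[4] = [-4,2]
  val[5] = [1,2]
  val[6] = [1,1]
  val[7] = [-4,1]

[-4,2]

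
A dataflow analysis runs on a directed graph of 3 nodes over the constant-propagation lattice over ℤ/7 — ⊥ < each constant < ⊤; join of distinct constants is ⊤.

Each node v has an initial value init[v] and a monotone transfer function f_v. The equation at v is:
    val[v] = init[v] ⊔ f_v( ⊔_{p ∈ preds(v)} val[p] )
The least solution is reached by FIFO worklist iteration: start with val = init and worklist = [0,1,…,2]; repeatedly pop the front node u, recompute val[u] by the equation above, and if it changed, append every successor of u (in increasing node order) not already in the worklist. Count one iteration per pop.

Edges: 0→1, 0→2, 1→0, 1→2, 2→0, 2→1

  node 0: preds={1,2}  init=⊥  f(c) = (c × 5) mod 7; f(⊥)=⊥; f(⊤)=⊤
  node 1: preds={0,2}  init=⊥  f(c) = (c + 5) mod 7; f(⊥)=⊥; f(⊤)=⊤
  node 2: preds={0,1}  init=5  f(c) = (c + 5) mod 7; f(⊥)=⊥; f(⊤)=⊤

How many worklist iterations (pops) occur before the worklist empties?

6

Worklist (6 pops):
  #1 pop 0: in=5 → 4 (was ⊥); enqueue []
  #2 pop 1: in=⊤ → ⊤ (was ⊥); enqueue [0]
  #3 pop 2: in=⊤ → ⊤ (was 5); enqueue [1]
  #4 pop 0: in=⊤ → ⊤ (was 4); enqueue [2]
  #5 pop 1: in=⊤ → ⊤ (no change)
  #6 pop 2: in=⊤ → ⊤ (no change)

Fixpoint:
  val[0] = ⊤
  val[1] = ⊤
  val[2] = ⊤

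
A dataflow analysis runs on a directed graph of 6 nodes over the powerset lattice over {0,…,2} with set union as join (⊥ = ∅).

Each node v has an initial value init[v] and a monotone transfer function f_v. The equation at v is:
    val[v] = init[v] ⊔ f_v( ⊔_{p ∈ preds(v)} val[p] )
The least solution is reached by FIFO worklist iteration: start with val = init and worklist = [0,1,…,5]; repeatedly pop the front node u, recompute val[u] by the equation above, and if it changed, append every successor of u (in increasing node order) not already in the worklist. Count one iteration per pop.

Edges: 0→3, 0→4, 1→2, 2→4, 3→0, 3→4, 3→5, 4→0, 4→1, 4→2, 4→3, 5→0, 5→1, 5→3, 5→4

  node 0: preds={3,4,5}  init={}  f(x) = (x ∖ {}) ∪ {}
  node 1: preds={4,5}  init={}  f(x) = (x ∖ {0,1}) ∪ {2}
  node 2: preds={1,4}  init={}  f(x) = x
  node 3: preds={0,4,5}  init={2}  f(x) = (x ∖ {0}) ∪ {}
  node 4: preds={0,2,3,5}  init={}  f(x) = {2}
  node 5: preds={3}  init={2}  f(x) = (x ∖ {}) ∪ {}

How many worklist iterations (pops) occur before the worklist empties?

10

Trace (10 dequeues):
  [1] u=0 | in {2} | out {2} | prev {} | push {}
  [2] u=1 | in {2} | out {2} | prev {} | push {}
  [3] u=2 | in {2} | out {2} | prev {} | push {}
  [4] u=3 | in {2} | out {2} | ==
  [5] u=4 | in {2} | out {2} | prev {} | push {0,1,2,3}
  [6] u=5 | in {2} | out {2} | ==
  [7] u=0 | in {2} | out {2} | ==
  [8] u=1 | in {2} | out {2} | ==
  [9] u=2 | in {2} | out {2} | ==
  [10] u=3 | in {2} | out {2} | ==

Converged values:
  [0] {2}
  [1] {2}
  [2] {2}
  [3] {2}
  [4] {2}
  [5] {2}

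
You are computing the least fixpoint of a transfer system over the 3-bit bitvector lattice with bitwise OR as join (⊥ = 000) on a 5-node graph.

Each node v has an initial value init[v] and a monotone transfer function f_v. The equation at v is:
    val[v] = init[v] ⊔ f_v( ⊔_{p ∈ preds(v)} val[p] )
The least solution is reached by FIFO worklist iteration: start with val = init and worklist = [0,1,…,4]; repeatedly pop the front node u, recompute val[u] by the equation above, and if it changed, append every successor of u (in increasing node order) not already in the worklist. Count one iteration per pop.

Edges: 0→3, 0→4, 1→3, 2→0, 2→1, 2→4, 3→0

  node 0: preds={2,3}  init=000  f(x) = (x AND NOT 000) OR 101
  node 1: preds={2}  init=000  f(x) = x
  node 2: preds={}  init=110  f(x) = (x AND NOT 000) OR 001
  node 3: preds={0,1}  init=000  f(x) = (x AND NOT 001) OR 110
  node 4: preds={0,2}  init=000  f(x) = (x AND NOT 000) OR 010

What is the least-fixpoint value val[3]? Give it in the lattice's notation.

Iteration log — 8 steps:
  step 1. node 0  ⊔preds=110  new=111  old=000  +wl: 
  step 2. node 1  ⊔preds=110  new=110  old=000  +wl: 
  step 3. node 2  ⊔preds=000  new=111  old=110  +wl: 0,1
  step 4. node 3  ⊔preds=111  new=110  old=000  +wl: 
  step 5. node 4  ⊔preds=111  new=111  old=000  +wl: 
  step 6. node 0  ⊔preds=111  new=111  stable
  step 7. node 1  ⊔preds=111  new=111  old=110  +wl: 3
  step 8. node 3  ⊔preds=111  new=110  stable

Least fixpoint reached:
  node 0: 111
  node 1: 111
  node 2: 111
  node 3: 110
  node 4: 111

110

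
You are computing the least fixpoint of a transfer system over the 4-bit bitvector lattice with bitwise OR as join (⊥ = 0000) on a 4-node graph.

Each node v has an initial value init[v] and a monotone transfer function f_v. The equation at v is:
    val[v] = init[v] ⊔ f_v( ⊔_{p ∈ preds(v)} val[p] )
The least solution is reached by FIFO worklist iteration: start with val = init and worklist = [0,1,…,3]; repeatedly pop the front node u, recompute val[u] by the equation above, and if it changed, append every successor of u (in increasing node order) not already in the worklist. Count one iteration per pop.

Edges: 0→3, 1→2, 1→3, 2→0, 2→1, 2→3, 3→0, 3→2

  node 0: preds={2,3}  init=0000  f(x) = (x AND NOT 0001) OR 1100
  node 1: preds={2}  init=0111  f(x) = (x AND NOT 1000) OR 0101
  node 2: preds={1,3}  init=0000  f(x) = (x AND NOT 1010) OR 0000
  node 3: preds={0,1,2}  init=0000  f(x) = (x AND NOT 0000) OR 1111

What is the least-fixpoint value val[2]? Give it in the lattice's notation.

Worklist (8 pops):
  #1 pop 0: in=0000 → 1100 (was 0000); enqueue []
  #2 pop 1: in=0000 → 0111 (no change)
  #3 pop 2: in=0111 → 0101 (was 0000); enqueue [0,1]
  #4 pop 3: in=1111 → 1111 (was 0000); enqueue [2]
  #5 pop 0: in=1111 → 1110 (was 1100); enqueue [3]
  #6 pop 1: in=0101 → 0111 (no change)
  #7 pop 2: in=1111 → 0101 (no change)
  #8 pop 3: in=1111 → 1111 (no change)

Fixpoint:
  val[0] = 1110
  val[1] = 0111
  val[2] = 0101
  val[3] = 1111

0101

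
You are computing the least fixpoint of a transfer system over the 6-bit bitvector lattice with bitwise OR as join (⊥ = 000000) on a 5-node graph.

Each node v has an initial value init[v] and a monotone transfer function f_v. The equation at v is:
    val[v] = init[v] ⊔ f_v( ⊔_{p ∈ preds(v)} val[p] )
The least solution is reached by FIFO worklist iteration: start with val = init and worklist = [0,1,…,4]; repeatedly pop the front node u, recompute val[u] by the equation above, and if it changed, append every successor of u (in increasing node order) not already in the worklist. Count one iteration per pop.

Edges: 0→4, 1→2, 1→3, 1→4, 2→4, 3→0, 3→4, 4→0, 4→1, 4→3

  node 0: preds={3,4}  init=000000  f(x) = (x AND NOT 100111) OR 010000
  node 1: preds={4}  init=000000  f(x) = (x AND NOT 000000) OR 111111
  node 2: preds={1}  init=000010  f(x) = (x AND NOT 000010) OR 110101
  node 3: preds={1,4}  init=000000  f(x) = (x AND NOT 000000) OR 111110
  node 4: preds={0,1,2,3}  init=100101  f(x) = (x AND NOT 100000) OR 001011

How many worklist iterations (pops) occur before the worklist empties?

9

Trace (9 dequeues):
  [1] u=0 | in 100101 | out 010000 | prev 000000 | push {}
  [2] u=1 | in 100101 | out 111111 | prev 000000 | push {}
  [3] u=2 | in 111111 | out 111111 | prev 000010 | push {}
  [4] u=3 | in 111111 | out 111111 | prev 000000 | push {0}
  [5] u=4 | in 111111 | out 111111 | prev 100101 | push {1,3}
  [6] u=0 | in 111111 | out 011000 | prev 010000 | push {4}
  [7] u=1 | in 111111 | out 111111 | ==
  [8] u=3 | in 111111 | out 111111 | ==
  [9] u=4 | in 111111 | out 111111 | ==

Converged values:
  [0] 011000
  [1] 111111
  [2] 111111
  [3] 111111
  [4] 111111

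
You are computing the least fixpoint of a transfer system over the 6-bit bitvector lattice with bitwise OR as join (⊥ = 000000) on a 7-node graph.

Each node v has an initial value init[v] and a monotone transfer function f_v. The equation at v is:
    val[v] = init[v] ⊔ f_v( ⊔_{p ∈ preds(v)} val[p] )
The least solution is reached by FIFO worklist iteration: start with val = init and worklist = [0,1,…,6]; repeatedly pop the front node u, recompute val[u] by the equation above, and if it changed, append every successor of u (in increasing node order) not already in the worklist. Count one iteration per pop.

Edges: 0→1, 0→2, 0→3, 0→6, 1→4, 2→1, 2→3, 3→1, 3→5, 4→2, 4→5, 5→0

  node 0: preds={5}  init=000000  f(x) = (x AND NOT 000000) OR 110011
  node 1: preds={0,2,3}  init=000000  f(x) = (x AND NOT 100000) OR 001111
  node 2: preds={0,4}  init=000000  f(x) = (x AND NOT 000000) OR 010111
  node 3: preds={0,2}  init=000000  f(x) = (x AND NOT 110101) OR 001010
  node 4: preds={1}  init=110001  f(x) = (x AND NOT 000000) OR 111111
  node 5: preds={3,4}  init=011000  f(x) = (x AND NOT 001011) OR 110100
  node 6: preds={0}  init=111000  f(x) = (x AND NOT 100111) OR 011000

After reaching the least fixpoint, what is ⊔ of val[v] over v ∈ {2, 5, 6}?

Iteration log — 14 steps:
  step 1. node 0  ⊔preds=011000  new=111011  old=000000  +wl: 
  step 2. node 1  ⊔preds=111011  new=011111  old=000000  +wl: 
  step 3. node 2  ⊔preds=111011  new=111111  old=000000  +wl: 1
  step 4. node 3  ⊔preds=111111  new=001010  old=000000  +wl: 
  step 5. node 4  ⊔preds=011111  new=111111  old=110001  +wl: 2
  step 6. node 5  ⊔preds=111111  new=111100  old=011000  +wl: 0
  step 7. node 6  ⊔preds=111011  new=111000  stable
  step 8. node 1  ⊔preds=111111  new=011111  stable
  step 9. node 2  ⊔preds=111111  new=111111  stable
  step 10. node 0  ⊔preds=111100  new=111111  old=111011  +wl: 1,2,3,6
  step 11. node 1  ⊔preds=111111  new=011111  stable
  step 12. node 2  ⊔preds=111111  new=111111  stable
  step 13. node 3  ⊔preds=111111  new=001010  stable
  step 14. node 6  ⊔preds=111111  new=111000  stable

Least fixpoint reached:
  node 0: 111111
  node 1: 011111
  node 2: 111111
  node 3: 001010
  node 4: 111111
  node 5: 111100
  node 6: 111000

111111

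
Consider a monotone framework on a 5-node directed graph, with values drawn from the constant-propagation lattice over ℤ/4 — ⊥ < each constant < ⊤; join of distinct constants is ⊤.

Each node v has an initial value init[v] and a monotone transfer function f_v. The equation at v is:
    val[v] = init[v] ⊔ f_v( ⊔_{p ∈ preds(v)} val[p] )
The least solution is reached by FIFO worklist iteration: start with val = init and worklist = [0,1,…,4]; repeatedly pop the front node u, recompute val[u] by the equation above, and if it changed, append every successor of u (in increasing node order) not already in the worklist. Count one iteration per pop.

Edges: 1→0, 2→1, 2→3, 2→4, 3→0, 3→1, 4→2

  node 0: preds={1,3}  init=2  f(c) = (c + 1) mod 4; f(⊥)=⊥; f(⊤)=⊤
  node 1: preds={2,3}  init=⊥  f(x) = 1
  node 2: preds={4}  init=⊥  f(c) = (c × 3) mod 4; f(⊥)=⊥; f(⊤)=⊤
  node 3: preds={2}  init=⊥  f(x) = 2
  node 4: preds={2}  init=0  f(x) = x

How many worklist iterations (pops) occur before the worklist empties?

7

Trace (7 dequeues):
  [1] u=0 | in ⊥ | out 2 | ==
  [2] u=1 | in ⊥ | out 1 | prev ⊥ | push {0}
  [3] u=2 | in 0 | out 0 | prev ⊥ | push {1}
  [4] u=3 | in 0 | out 2 | prev ⊥ | push {}
  [5] u=4 | in 0 | out 0 | ==
  [6] u=0 | in ⊤ | out ⊤ | prev 2 | push {}
  [7] u=1 | in ⊤ | out 1 | ==

Converged values:
  [0] ⊤
  [1] 1
  [2] 0
  [3] 2
  [4] 0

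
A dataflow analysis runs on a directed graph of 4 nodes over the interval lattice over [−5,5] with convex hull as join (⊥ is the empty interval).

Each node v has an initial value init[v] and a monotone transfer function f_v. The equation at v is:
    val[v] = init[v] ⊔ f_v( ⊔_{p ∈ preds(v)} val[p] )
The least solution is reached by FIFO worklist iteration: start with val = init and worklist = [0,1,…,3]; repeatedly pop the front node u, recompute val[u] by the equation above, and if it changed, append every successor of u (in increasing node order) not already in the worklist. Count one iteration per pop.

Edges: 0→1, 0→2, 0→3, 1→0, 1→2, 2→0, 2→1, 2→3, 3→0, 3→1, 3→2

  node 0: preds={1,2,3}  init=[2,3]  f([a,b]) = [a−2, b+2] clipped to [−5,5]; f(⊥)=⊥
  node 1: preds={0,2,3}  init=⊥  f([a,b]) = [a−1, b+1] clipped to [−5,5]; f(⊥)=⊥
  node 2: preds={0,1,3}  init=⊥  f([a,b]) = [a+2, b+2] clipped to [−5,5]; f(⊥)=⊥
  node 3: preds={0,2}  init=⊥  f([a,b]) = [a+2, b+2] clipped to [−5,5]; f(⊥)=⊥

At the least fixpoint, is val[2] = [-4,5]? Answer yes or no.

Iteration log — 19 steps:
  step 1. node 0  ⊔preds=⊥  new=[2,3]  stable
  step 2. node 1  ⊔preds=[2,3]  new=[1,4]  old=⊥  +wl: 0
  step 3. node 2  ⊔preds=[1,4]  new=[3,5]  old=⊥  +wl: 1
  step 4. node 3  ⊔preds=[2,5]  new=[4,5]  old=⊥  +wl: 2
  step 5. node 0  ⊔preds=[1,5]  new=[-1,5]  old=[2,3]  +wl: 3
  step 6. node 1  ⊔preds=[-1,5]  new=[-2,5]  old=[1,4]  +wl: 0
  step 7. node 2  ⊔preds=[-2,5]  new=[0,5]  old=[3,5]  +wl: 1
  step 8. node 3  ⊔preds=[-1,5]  new=[1,5]  old=[4,5]  +wl: 2
  step 9. node 0  ⊔preds=[-2,5]  new=[-4,5]  old=[-1,5]  +wl: 3
  step 10. node 1  ⊔preds=[-4,5]  new=[-5,5]  old=[-2,5]  +wl: 0
  step 11. node 2  ⊔preds=[-5,5]  new=[-3,5]  old=[0,5]  +wl: 1
  step 12. node 3  ⊔preds=[-4,5]  new=[-2,5]  old=[1,5]  +wl: 2
  step 13. node 0  ⊔preds=[-5,5]  new=[-5,5]  old=[-4,5]  +wl: 3
  step 14. node 1  ⊔preds=[-5,5]  new=[-5,5]  stable
  step 15. node 2  ⊔preds=[-5,5]  new=[-3,5]  stable
  step 16. node 3  ⊔preds=[-5,5]  new=[-3,5]  old=[-2,5]  +wl: 0,1,2
  step 17. node 0  ⊔preds=[-5,5]  new=[-5,5]  stable
  step 18. node 1  ⊔preds=[-5,5]  new=[-5,5]  stable
  step 19. node 2  ⊔preds=[-5,5]  new=[-3,5]  stable

Least fixpoint reached:
  node 0: [-5,5]
  node 1: [-5,5]
  node 2: [-3,5]
  node 3: [-3,5]

no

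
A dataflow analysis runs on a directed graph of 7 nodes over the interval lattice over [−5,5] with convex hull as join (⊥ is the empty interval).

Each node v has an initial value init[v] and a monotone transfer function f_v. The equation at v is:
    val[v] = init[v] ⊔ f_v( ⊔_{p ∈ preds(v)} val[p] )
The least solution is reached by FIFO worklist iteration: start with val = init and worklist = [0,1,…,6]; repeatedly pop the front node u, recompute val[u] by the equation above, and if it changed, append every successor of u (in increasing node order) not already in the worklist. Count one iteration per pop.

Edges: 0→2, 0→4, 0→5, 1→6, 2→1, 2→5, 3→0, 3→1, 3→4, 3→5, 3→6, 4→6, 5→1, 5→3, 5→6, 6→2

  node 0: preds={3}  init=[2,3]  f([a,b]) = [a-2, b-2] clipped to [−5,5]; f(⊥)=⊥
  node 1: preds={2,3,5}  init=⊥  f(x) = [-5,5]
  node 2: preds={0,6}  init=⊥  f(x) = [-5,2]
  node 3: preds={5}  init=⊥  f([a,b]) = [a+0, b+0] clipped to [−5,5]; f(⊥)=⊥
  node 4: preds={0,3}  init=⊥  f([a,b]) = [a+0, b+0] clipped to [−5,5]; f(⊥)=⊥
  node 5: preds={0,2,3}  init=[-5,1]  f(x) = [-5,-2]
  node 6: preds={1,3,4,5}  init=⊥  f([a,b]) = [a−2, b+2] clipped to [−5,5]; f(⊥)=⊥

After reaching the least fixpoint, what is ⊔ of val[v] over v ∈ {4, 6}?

[-5,5]

Iteration log — 12 steps:
  step 1. node 0  ⊔preds=⊥  new=[2,3]  stable
  step 2. node 1  ⊔preds=[-5,1]  new=[-5,5]  old=⊥  +wl: 
  step 3. node 2  ⊔preds=[2,3]  new=[-5,2]  old=⊥  +wl: 1
  step 4. node 3  ⊔preds=[-5,1]  new=[-5,1]  old=⊥  +wl: 0
  step 5. node 4  ⊔preds=[-5,3]  new=[-5,3]  old=⊥  +wl: 
  step 6. node 5  ⊔preds=[-5,3]  new=[-5,1]  stable
  step 7. node 6  ⊔preds=[-5,5]  new=[-5,5]  old=⊥  +wl: 2
  step 8. node 1  ⊔preds=[-5,2]  new=[-5,5]  stable
  step 9. node 0  ⊔preds=[-5,1]  new=[-5,3]  old=[2,3]  +wl: 4,5
  step 10. node 2  ⊔preds=[-5,5]  new=[-5,2]  stable
  step 11. node 4  ⊔preds=[-5,3]  new=[-5,3]  stable
  step 12. node 5  ⊔preds=[-5,3]  new=[-5,1]  stable

Least fixpoint reached:
  node 0: [-5,3]
  node 1: [-5,5]
  node 2: [-5,2]
  node 3: [-5,1]
  node 4: [-5,3]
  node 5: [-5,1]
  node 6: [-5,5]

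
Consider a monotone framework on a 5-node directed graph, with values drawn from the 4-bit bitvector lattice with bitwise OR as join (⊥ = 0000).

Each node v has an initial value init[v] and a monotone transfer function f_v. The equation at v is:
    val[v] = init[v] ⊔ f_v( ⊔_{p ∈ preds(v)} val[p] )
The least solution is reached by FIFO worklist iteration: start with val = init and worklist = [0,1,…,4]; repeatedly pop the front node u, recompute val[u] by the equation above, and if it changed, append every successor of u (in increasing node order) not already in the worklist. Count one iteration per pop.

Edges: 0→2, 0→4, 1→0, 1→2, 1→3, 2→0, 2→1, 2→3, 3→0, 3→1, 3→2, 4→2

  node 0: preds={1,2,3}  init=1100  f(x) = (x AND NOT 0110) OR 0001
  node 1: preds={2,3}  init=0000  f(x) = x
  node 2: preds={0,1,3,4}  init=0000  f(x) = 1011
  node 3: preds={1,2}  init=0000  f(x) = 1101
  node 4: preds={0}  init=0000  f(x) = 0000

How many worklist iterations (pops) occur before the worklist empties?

10

Trace (10 dequeues):
  [1] u=0 | in 0000 | out 1101 | prev 1100 | push {}
  [2] u=1 | in 0000 | out 0000 | ==
  [3] u=2 | in 1101 | out 1011 | prev 0000 | push {0,1}
  [4] u=3 | in 1011 | out 1101 | prev 0000 | push {2}
  [5] u=4 | in 1101 | out 0000 | ==
  [6] u=0 | in 1111 | out 1101 | ==
  [7] u=1 | in 1111 | out 1111 | prev 0000 | push {0,3}
  [8] u=2 | in 1111 | out 1011 | ==
  [9] u=0 | in 1111 | out 1101 | ==
  [10] u=3 | in 1111 | out 1101 | ==

Converged values:
  [0] 1101
  [1] 1111
  [2] 1011
  [3] 1101
  [4] 0000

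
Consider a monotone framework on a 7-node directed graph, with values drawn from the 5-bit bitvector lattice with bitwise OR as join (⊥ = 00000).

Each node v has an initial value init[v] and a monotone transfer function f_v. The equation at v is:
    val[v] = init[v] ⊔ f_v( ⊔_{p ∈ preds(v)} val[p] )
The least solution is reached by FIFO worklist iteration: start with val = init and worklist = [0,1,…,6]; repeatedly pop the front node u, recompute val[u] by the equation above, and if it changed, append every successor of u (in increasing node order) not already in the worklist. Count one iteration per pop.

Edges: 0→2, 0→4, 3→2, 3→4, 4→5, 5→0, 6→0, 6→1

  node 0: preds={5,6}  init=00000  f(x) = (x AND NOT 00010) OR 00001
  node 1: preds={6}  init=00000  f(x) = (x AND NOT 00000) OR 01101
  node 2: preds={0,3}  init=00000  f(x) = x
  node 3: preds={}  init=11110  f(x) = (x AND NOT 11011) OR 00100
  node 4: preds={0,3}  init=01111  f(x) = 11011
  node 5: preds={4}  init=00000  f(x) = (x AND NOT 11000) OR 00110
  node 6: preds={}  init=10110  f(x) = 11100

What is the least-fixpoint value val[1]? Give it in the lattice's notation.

Worklist (11 pops):
  #1 pop 0: in=10110 → 10101 (was 00000); enqueue []
  #2 pop 1: in=10110 → 11111 (was 00000); enqueue []
  #3 pop 2: in=11111 → 11111 (was 00000); enqueue []
  #4 pop 3: in=00000 → 11110 (no change)
  #5 pop 4: in=11111 → 11111 (was 01111); enqueue []
  #6 pop 5: in=11111 → 00111 (was 00000); enqueue [0]
  #7 pop 6: in=00000 → 11110 (was 10110); enqueue [1]
  #8 pop 0: in=11111 → 11101 (was 10101); enqueue [2,4]
  #9 pop 1: in=11110 → 11111 (no change)
  #10 pop 2: in=11111 → 11111 (no change)
  #11 pop 4: in=11111 → 11111 (no change)

Fixpoint:
  val[0] = 11101
  val[1] = 11111
  val[2] = 11111
  val[3] = 11110
  val[4] = 11111
  val[5] = 00111
  val[6] = 11110

11111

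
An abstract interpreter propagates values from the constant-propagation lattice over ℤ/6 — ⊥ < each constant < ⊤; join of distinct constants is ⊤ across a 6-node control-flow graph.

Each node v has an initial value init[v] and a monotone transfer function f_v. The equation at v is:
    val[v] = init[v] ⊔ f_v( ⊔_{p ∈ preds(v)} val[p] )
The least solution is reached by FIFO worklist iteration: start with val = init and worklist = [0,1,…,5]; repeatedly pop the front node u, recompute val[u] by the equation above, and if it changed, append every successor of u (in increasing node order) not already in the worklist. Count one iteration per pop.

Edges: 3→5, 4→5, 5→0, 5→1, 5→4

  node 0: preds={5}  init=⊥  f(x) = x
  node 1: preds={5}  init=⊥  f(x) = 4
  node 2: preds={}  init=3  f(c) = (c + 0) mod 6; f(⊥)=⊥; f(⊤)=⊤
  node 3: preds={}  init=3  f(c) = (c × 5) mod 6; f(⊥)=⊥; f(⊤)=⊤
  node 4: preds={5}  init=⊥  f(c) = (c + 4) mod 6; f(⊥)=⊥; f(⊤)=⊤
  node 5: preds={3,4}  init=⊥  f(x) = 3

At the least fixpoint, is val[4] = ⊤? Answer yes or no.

no

Worklist (10 pops):
  #1 pop 0: in=⊥ → ⊥ (no change)
  #2 pop 1: in=⊥ → 4 (was ⊥); enqueue []
  #3 pop 2: in=⊥ → 3 (no change)
  #4 pop 3: in=⊥ → 3 (no change)
  #5 pop 4: in=⊥ → ⊥ (no change)
  #6 pop 5: in=3 → 3 (was ⊥); enqueue [0,1,4]
  #7 pop 0: in=3 → 3 (was ⊥); enqueue []
  #8 pop 1: in=3 → 4 (no change)
  #9 pop 4: in=3 → 1 (was ⊥); enqueue [5]
  #10 pop 5: in=⊤ → 3 (no change)

Fixpoint:
  val[0] = 3
  val[1] = 4
  val[2] = 3
  val[3] = 3
  val[4] = 1
  val[5] = 3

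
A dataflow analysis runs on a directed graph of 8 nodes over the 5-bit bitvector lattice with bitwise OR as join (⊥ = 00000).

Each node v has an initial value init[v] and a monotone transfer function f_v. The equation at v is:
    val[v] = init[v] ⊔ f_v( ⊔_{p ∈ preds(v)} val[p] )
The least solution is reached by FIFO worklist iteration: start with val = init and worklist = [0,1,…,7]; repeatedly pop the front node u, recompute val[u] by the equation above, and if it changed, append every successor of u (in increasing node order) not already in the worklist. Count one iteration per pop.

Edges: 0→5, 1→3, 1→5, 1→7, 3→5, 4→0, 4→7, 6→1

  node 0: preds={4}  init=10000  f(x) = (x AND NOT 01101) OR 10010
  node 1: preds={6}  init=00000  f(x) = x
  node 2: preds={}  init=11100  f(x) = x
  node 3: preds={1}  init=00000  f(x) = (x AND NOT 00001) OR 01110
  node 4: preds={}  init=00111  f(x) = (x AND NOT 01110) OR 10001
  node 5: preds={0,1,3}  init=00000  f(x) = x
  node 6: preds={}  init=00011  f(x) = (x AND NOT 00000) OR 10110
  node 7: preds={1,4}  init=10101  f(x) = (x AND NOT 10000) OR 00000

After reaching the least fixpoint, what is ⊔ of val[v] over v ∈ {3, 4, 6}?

11111

Worklist (13 pops):
  #1 pop 0: in=00111 → 10010 (was 10000); enqueue []
  #2 pop 1: in=00011 → 00011 (was 00000); enqueue []
  #3 pop 2: in=00000 → 11100 (no change)
  #4 pop 3: in=00011 → 01110 (was 00000); enqueue []
  #5 pop 4: in=00000 → 10111 (was 00111); enqueue [0]
  #6 pop 5: in=11111 → 11111 (was 00000); enqueue []
  #7 pop 6: in=00000 → 10111 (was 00011); enqueue [1]
  #8 pop 7: in=10111 → 10111 (was 10101); enqueue []
  #9 pop 0: in=10111 → 10010 (no change)
  #10 pop 1: in=10111 → 10111 (was 00011); enqueue [3,5,7]
  #11 pop 3: in=10111 → 11110 (was 01110); enqueue []
  #12 pop 5: in=11111 → 11111 (no change)
  #13 pop 7: in=10111 → 10111 (no change)

Fixpoint:
  val[0] = 10010
  val[1] = 10111
  val[2] = 11100
  val[3] = 11110
  val[4] = 10111
  val[5] = 11111
  val[6] = 10111
  val[7] = 10111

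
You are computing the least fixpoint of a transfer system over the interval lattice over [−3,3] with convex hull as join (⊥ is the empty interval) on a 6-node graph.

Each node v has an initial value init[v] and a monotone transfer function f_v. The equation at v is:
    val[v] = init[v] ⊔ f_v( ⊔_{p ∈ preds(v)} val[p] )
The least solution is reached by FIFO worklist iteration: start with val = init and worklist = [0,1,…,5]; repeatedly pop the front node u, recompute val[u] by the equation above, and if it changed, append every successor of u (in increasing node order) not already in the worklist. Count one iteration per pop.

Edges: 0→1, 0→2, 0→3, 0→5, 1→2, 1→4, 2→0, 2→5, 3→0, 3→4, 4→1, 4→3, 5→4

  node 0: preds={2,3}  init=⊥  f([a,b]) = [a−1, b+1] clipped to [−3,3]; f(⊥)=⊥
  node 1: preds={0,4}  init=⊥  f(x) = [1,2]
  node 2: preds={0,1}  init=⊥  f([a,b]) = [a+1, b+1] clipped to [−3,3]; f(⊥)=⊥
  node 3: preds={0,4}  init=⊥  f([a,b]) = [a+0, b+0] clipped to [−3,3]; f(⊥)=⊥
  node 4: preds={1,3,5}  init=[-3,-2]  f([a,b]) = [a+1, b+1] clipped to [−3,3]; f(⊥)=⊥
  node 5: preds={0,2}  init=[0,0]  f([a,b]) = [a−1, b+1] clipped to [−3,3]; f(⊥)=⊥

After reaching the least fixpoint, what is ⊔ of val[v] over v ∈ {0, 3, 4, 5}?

Iteration log — 14 steps:
  step 1. node 0  ⊔preds=⊥  new=⊥  stable
  step 2. node 1  ⊔preds=[-3,-2]  new=[1,2]  old=⊥  +wl: 
  step 3. node 2  ⊔preds=[1,2]  new=[2,3]  old=⊥  +wl: 0
  step 4. node 3  ⊔preds=[-3,-2]  new=[-3,-2]  old=⊥  +wl: 
  step 5. node 4  ⊔preds=[-3,2]  new=[-3,3]  old=[-3,-2]  +wl: 1,3
  step 6. node 5  ⊔preds=[2,3]  new=[0,3]  old=[0,0]  +wl: 4
  step 7. node 0  ⊔preds=[-3,3]  new=[-3,3]  old=⊥  +wl: 2,5
  step 8. node 1  ⊔preds=[-3,3]  new=[1,2]  stable
  step 9. node 3  ⊔preds=[-3,3]  new=[-3,3]  old=[-3,-2]  +wl: 0
  step 10. node 4  ⊔preds=[-3,3]  new=[-3,3]  stable
  step 11. node 2  ⊔preds=[-3,3]  new=[-2,3]  old=[2,3]  +wl: 
  step 12. node 5  ⊔preds=[-3,3]  new=[-3,3]  old=[0,3]  +wl: 4
  step 13. node 0  ⊔preds=[-3,3]  new=[-3,3]  stable
  step 14. node 4  ⊔preds=[-3,3]  new=[-3,3]  stable

Least fixpoint reached:
  node 0: [-3,3]
  node 1: [1,2]
  node 2: [-2,3]
  node 3: [-3,3]
  node 4: [-3,3]
  node 5: [-3,3]

[-3,3]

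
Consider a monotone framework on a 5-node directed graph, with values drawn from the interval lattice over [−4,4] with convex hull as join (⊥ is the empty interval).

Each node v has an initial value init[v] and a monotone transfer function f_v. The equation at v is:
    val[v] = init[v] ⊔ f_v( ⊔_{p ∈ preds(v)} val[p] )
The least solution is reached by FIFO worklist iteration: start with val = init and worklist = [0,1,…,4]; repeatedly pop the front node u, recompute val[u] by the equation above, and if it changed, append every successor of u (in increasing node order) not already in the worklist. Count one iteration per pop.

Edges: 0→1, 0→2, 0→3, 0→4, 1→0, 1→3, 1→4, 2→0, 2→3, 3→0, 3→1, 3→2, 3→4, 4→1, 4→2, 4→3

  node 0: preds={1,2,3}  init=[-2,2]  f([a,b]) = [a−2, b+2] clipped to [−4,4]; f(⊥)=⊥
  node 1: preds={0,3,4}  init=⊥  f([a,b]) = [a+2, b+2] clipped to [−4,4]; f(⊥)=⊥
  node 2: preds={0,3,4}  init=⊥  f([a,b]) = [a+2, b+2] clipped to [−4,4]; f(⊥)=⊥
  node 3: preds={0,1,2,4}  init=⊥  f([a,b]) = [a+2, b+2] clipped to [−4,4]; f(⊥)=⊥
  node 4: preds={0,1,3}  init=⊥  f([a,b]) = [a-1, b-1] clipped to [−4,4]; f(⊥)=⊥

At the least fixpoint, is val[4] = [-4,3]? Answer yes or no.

yes

Worklist (23 pops):
  #1 pop 0: in=⊥ → [-2,2] (no change)
  #2 pop 1: in=[-2,2] → [0,4] (was ⊥); enqueue [0]
  #3 pop 2: in=[-2,2] → [0,4] (was ⊥); enqueue []
  #4 pop 3: in=[-2,4] → [0,4] (was ⊥); enqueue [1,2]
  #5 pop 4: in=[-2,4] → [-3,3] (was ⊥); enqueue [3]
  #6 pop 0: in=[0,4] → [-2,4] (was [-2,2]); enqueue [4]
  #7 pop 1: in=[-3,4] → [-1,4] (was [0,4]); enqueue [0]
  #8 pop 2: in=[-3,4] → [-1,4] (was [0,4]); enqueue []
  #9 pop 3: in=[-3,4] → [-1,4] (was [0,4]); enqueue [1,2]
  #10 pop 4: in=[-2,4] → [-3,3] (no change)
  #11 pop 0: in=[-1,4] → [-3,4] (was [-2,4]); enqueue [3,4]
  #12 pop 1: in=[-3,4] → [-1,4] (no change)
  #13 pop 2: in=[-3,4] → [-1,4] (no change)
  #14 pop 3: in=[-3,4] → [-1,4] (no change)
  #15 pop 4: in=[-3,4] → [-4,3] (was [-3,3]); enqueue [1,2,3]
  #16 pop 1: in=[-4,4] → [-2,4] (was [-1,4]); enqueue [0,4]
  #17 pop 2: in=[-4,4] → [-2,4] (was [-1,4]); enqueue []
  #18 pop 3: in=[-4,4] → [-2,4] (was [-1,4]); enqueue [1,2]
  #19 pop 0: in=[-2,4] → [-4,4] (was [-3,4]); enqueue [3]
  #20 pop 4: in=[-4,4] → [-4,3] (no change)
  #21 pop 1: in=[-4,4] → [-2,4] (no change)
  #22 pop 2: in=[-4,4] → [-2,4] (no change)
  #23 pop 3: in=[-4,4] → [-2,4] (no change)

Fixpoint:
  val[0] = [-4,4]
  val[1] = [-2,4]
  val[2] = [-2,4]
  val[3] = [-2,4]
  val[4] = [-4,3]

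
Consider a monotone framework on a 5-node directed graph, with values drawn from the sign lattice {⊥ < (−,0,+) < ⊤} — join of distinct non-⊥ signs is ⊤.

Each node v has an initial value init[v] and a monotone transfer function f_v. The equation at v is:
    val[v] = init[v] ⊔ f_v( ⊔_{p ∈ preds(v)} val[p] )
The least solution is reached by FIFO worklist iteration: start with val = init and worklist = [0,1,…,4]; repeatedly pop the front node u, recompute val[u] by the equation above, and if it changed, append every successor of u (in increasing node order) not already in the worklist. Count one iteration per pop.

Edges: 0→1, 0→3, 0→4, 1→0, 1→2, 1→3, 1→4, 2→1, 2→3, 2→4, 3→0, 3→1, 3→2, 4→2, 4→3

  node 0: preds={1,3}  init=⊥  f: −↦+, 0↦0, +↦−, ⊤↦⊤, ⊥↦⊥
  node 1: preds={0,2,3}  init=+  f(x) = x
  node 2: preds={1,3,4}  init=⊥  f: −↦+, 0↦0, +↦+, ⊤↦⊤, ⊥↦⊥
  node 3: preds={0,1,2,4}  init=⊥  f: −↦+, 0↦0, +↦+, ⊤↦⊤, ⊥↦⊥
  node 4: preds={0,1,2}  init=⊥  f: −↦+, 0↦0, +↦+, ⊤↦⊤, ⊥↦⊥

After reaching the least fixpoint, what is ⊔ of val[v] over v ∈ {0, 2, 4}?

⊤

Worklist (10 pops):
  #1 pop 0: in=+ → − (was ⊥); enqueue []
  #2 pop 1: in=− → ⊤ (was +); enqueue [0]
  #3 pop 2: in=⊤ → ⊤ (was ⊥); enqueue [1]
  #4 pop 3: in=⊤ → ⊤ (was ⊥); enqueue [2]
  #5 pop 4: in=⊤ → ⊤ (was ⊥); enqueue [3]
  #6 pop 0: in=⊤ → ⊤ (was −); enqueue [4]
  #7 pop 1: in=⊤ → ⊤ (no change)
  #8 pop 2: in=⊤ → ⊤ (no change)
  #9 pop 3: in=⊤ → ⊤ (no change)
  #10 pop 4: in=⊤ → ⊤ (no change)

Fixpoint:
  val[0] = ⊤
  val[1] = ⊤
  val[2] = ⊤
  val[3] = ⊤
  val[4] = ⊤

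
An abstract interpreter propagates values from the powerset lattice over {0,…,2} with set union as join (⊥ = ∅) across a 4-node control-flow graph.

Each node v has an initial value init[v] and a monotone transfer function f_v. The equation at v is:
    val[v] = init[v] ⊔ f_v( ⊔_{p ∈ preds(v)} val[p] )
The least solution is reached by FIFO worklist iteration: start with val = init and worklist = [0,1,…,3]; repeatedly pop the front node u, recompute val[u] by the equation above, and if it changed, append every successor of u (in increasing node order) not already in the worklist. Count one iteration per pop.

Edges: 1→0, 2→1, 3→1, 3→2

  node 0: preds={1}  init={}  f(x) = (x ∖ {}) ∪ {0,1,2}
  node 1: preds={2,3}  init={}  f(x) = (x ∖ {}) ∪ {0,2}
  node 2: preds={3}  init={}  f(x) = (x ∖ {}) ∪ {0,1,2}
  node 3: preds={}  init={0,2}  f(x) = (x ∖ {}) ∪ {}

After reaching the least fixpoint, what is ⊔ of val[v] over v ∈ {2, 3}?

Trace (7 dequeues):
  [1] u=0 | in {} | out {0,1,2} | prev {} | push {}
  [2] u=1 | in {0,2} | out {0,2} | prev {} | push {0}
  [3] u=2 | in {0,2} | out {0,1,2} | prev {} | push {1}
  [4] u=3 | in {} | out {0,2} | ==
  [5] u=0 | in {0,2} | out {0,1,2} | ==
  [6] u=1 | in {0,1,2} | out {0,1,2} | prev {0,2} | push {0}
  [7] u=0 | in {0,1,2} | out {0,1,2} | ==

Converged values:
  [0] {0,1,2}
  [1] {0,1,2}
  [2] {0,1,2}
  [3] {0,2}

{0,1,2}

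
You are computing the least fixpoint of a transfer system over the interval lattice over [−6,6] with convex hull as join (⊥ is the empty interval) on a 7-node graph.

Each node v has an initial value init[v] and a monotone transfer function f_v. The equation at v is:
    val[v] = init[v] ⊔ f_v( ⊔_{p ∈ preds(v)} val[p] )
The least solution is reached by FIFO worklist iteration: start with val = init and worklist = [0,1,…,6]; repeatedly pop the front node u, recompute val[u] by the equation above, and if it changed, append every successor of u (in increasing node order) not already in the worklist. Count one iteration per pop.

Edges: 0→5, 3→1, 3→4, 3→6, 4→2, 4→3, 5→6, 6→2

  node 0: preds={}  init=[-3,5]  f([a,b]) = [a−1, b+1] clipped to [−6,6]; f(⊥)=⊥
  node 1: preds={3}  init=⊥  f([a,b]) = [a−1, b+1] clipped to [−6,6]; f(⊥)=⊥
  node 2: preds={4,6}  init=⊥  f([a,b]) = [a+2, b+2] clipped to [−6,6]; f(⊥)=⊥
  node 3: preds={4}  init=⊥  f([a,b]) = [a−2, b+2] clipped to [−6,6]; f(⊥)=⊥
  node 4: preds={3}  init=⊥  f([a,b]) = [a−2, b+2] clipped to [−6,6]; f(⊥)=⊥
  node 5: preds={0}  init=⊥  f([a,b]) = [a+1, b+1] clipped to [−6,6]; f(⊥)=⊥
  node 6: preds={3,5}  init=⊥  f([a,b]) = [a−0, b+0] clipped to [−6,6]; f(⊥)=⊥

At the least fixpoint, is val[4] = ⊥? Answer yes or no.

yes

Worklist (8 pops):
  #1 pop 0: in=⊥ → [-3,5] (no change)
  #2 pop 1: in=⊥ → ⊥ (no change)
  #3 pop 2: in=⊥ → ⊥ (no change)
  #4 pop 3: in=⊥ → ⊥ (no change)
  #5 pop 4: in=⊥ → ⊥ (no change)
  #6 pop 5: in=[-3,5] → [-2,6] (was ⊥); enqueue []
  #7 pop 6: in=[-2,6] → [-2,6] (was ⊥); enqueue [2]
  #8 pop 2: in=[-2,6] → [0,6] (was ⊥); enqueue []

Fixpoint:
  val[0] = [-3,5]
  val[1] = ⊥
  val[2] = [0,6]
  val[3] = ⊥
  val[4] = ⊥
  val[5] = [-2,6]
  val[6] = [-2,6]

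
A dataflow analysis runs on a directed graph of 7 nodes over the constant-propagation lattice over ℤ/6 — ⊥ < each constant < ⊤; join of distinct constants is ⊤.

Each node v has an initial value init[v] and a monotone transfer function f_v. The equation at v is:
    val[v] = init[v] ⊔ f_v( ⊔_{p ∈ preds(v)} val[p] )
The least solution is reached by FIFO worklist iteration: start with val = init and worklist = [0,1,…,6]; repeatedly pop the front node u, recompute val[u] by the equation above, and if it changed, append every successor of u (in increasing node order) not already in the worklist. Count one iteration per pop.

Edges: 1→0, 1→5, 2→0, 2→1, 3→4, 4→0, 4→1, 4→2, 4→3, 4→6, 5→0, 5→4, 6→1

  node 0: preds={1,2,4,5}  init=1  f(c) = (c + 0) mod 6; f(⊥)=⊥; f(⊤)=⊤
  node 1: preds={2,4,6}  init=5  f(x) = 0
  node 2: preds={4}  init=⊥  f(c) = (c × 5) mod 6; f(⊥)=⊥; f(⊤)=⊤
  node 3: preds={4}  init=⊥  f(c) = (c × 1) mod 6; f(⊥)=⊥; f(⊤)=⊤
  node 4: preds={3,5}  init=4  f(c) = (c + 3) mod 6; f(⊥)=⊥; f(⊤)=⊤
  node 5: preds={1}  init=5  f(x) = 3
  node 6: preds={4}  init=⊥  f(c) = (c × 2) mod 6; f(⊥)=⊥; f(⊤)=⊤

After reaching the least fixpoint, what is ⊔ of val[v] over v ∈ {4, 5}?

⊤

Worklist (14 pops):
  #1 pop 0: in=⊤ → ⊤ (was 1); enqueue []
  #2 pop 1: in=4 → ⊤ (was 5); enqueue [0]
  #3 pop 2: in=4 → 2 (was ⊥); enqueue [1]
  #4 pop 3: in=4 → 4 (was ⊥); enqueue []
  #5 pop 4: in=⊤ → ⊤ (was 4); enqueue [2,3]
  #6 pop 5: in=⊤ → ⊤ (was 5); enqueue [4]
  #7 pop 6: in=⊤ → ⊤ (was ⊥); enqueue []
  #8 pop 0: in=⊤ → ⊤ (no change)
  #9 pop 1: in=⊤ → ⊤ (no change)
  #10 pop 2: in=⊤ → ⊤ (was 2); enqueue [0,1]
  #11 pop 3: in=⊤ → ⊤ (was 4); enqueue []
  #12 pop 4: in=⊤ → ⊤ (no change)
  #13 pop 0: in=⊤ → ⊤ (no change)
  #14 pop 1: in=⊤ → ⊤ (no change)

Fixpoint:
  val[0] = ⊤
  val[1] = ⊤
  val[2] = ⊤
  val[3] = ⊤
  val[4] = ⊤
  val[5] = ⊤
  val[6] = ⊤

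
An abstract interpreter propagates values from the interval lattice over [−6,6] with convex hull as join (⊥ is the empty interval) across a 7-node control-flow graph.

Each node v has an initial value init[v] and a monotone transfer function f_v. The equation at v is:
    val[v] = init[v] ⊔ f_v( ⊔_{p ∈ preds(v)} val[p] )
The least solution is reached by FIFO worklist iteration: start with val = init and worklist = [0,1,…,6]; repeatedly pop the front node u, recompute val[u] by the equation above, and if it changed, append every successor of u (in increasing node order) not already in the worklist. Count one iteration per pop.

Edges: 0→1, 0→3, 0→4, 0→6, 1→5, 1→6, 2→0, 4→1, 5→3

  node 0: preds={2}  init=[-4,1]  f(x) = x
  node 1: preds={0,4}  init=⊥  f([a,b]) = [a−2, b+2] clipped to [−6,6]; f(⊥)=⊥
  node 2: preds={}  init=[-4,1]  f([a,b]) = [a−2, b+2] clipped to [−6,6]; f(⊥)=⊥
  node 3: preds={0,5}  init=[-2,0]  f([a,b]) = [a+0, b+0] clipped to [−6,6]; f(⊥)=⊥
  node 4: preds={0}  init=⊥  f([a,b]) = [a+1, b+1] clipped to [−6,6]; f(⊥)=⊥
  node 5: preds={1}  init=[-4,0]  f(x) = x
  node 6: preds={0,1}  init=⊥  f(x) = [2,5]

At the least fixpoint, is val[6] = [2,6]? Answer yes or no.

no

Trace (12 dequeues):
  [1] u=0 | in [-4,1] | out [-4,1] | ==
  [2] u=1 | in [-4,1] | out [-6,3] | prev ⊥ | push {}
  [3] u=2 | in ⊥ | out [-4,1] | ==
  [4] u=3 | in [-4,1] | out [-4,1] | prev [-2,0] | push {}
  [5] u=4 | in [-4,1] | out [-3,2] | prev ⊥ | push {1}
  [6] u=5 | in [-6,3] | out [-6,3] | prev [-4,0] | push {3}
  [7] u=6 | in [-6,3] | out [2,5] | prev ⊥ | push {}
  [8] u=1 | in [-4,2] | out [-6,4] | prev [-6,3] | push {5,6}
  [9] u=3 | in [-6,3] | out [-6,3] | prev [-4,1] | push {}
  [10] u=5 | in [-6,4] | out [-6,4] | prev [-6,3] | push {3}
  [11] u=6 | in [-6,4] | out [2,5] | ==
  [12] u=3 | in [-6,4] | out [-6,4] | prev [-6,3] | push {}

Converged values:
  [0] [-4,1]
  [1] [-6,4]
  [2] [-4,1]
  [3] [-6,4]
  [4] [-3,2]
  [5] [-6,4]
  [6] [2,5]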